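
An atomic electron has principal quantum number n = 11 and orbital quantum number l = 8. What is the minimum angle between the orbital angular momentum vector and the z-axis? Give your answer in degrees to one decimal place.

|L| = ℏ√(l(l+1)) = 6√2 ℏ.
The smallest angle corresponds to the largest L_z, i.e. m_l = l = 8, giving L_z = 8ℏ.
cos θ_min = 8/√72, so θ_min ≈ 19.5°.

θ_min ≈ 19.5°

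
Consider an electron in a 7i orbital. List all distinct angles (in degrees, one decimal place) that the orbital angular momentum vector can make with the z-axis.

7i means n = 7, l = 6.
|L| = √(l(l+1)) ℏ = √42 ℏ.
cos θ = m_l/√42 for each m_l ∈ {-6, -5, -4, -3, -2, -1, 0, 1, 2, 3, 4, 5, 6}.

θ ∈ {22.2°, 39.5°, 51.9°, 62.4°, 72.0°, 81.1°, 90.0°, 98.9°, 108.0°, 117.6°, 128.1°, 140.5°, 157.8°}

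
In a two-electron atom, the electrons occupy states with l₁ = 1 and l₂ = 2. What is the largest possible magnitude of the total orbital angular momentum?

The total orbital quantum number L ranges from |l₁ − l₂| to l₁ + l₂ in integer steps.
Allowed values: L = 1, 2, 3.
The largest magnitude corresponds to L = 3: |L_tot| = ℏ√(3·4) = 2√3 ℏ.

|L_tot|_max = 2√3 ℏ ≈ 3.464ℏ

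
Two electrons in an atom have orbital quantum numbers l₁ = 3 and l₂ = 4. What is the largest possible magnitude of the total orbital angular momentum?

|L_tot|_max = 2√14 ℏ ≈ 7.483ℏ

By the triangle rule, |l₁ − l₂| ≤ L ≤ l₁ + l₂.
L ∈ {1, 2, 3, 4, 5, 6, 7}.
The largest magnitude corresponds to L = 7: |L_tot| = ℏ√(7·8) = 2√14 ℏ.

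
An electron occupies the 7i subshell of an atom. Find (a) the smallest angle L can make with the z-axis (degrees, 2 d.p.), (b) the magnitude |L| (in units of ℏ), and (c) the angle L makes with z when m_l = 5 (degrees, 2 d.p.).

For 7i, l = 6.
cos θ_min = 6/√42, so θ_min ≈ 22.21°.
|L| = ℏ√(6·7) = √42 ℏ ≈ 6.481ℏ.
For m_l = 5: cos θ = 5/√42, θ ≈ 39.51°.

θ_min ≈ 22.21°; |L| = √42 ℏ ≈ 6.481ℏ; θ(m_l=5) ≈ 39.51°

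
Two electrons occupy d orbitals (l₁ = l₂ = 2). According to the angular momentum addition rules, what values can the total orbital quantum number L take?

The total orbital quantum number L ranges from |l₁ − l₂| to l₁ + l₂ in integer steps.
So L can be 0, 1, 2, 3, 4.

L = 0, 1, 2, 3, 4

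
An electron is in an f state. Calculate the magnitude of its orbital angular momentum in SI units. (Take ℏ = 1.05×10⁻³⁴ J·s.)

|L| = 3.64×10⁻³⁴ J·s

The letter f corresponds to l = 3.
|L| = ℏ√(l(l+1)) = ℏ√(3·4) = 2√3 ℏ
Numerically, |L| = 3.464 × (1.05×10⁻³⁴ J·s) = 3.64×10⁻³⁴ J·s.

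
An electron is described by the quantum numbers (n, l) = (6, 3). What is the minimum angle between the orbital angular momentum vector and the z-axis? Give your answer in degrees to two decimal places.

|L| = √(l(l+1)) ℏ = 2√3 ℏ.
The smallest angle corresponds to the largest L_z, i.e. m_l = l = 3, giving L_z = 3ℏ.
cos θ_min = 3/√12, so θ_min ≈ 30.00°.

θ_min ≈ 30.00°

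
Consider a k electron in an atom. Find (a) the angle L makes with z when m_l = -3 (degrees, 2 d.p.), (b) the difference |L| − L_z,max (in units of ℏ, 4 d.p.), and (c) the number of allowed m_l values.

A k state has l = 7.
For m_l = -3: cos θ = -3/√56, θ ≈ 113.63°.
|L| − L_z,max = (2√14 − 7)ℏ ≈ 0.4833ℏ.
There are 2l+1 = 15 values of m_l.

θ(m_l=-3) ≈ 113.63°; |L|−L_z,max ≈ 0.4833ℏ; 15 values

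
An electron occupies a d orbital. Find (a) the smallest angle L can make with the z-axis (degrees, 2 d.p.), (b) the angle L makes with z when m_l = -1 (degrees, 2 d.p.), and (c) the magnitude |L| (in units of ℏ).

θ_min ≈ 35.26°; θ(m_l=-1) ≈ 114.09°; |L| = √6 ℏ ≈ 2.449ℏ

A d state has l = 2.
cos θ_min = 2/√6, so θ_min ≈ 35.26°.
For m_l = -1: cos θ = -1/√6, θ ≈ 114.09°.
|L| = ℏ√(2·3) = √6 ℏ ≈ 2.449ℏ.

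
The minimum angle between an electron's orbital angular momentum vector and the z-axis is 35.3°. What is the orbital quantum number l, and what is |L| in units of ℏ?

l = 2, |L| = √6 ℏ ≈ 2.449ℏ

cos²θ_min = l/(l+1) = 0.6661.
Solving: l = 2.
Then |L| = ℏ√(2·3) = √6 ℏ.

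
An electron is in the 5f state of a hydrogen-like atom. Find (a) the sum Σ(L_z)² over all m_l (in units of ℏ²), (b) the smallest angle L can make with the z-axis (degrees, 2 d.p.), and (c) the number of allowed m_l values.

5f means n = 5, l = 3.
Σ m_l² = 28, so Σ(L_z)² = 28 ℏ².
cos θ_min = 3/√12, so θ_min ≈ 30.00°.
There are 2l+1 = 7 values of m_l.

Σ(L_z)² = 28 ℏ²; θ_min ≈ 30.00°; 7 values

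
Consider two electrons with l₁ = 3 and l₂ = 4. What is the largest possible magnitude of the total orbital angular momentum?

|L_tot|_max = 2√14 ℏ ≈ 7.483ℏ

The total orbital quantum number L ranges from |l₁ − l₂| to l₁ + l₂ in integer steps.
Allowed values: L = 1, 2, 3, 4, 5, 6, 7.
The largest magnitude corresponds to L = 7: |L_tot| = ℏ√(7·8) = 2√14 ℏ.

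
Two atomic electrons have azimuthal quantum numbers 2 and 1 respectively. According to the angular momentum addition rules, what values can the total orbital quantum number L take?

The total orbital quantum number L ranges from |l₁ − l₂| to l₁ + l₂ in integer steps.
Allowed values: L = 1, 2, 3.

L = 1, 2, 3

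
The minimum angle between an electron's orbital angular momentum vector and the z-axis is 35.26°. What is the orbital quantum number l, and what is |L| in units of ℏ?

At minimum angle, m_l = l, so cos θ = l/√(l(l+1)); cos²θ = l/(l+1) = 0.6667.
Solving: l = 2.
Then |L| = ℏ√(2·3) = √6 ℏ.

l = 2, |L| = √6 ℏ ≈ 2.449ℏ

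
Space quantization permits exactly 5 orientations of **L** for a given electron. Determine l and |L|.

l = 2, |L| = √6 ℏ ≈ 2.449ℏ

2l + 1 = 5 ⇒ l = 2.
Then |L| = √(l(l+1)) ℏ = √6 ℏ.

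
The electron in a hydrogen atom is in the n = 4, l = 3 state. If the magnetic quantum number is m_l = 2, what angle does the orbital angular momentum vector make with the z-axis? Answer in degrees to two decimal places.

|L| = √(l(l+1)) ℏ = 2√3 ℏ.
L_z = m_l ℏ = 2ℏ.
cos θ = L_z/|L| = 2/√12, so θ ≈ 54.74°.

θ ≈ 54.74°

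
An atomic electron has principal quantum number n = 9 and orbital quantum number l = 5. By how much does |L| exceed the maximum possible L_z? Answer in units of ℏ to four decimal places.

|L| − L_z,max ≈ 0.4772ℏ

|L| = √30 ℏ ≈ 5.4772ℏ, while L_z,max = lℏ = 5ℏ.
The difference is (√30 − 5)ℏ ≈ 0.4772ℏ.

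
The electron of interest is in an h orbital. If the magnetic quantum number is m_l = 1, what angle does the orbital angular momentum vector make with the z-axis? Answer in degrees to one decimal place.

θ ≈ 79.5°

For an h orbital, l = 5.
|L| = √(l(l+1)) ℏ = √30 ℏ.
L_z = m_l ℏ = 1ℏ.
cos θ = L_z/|L| = 1/√30, so θ ≈ 79.5°.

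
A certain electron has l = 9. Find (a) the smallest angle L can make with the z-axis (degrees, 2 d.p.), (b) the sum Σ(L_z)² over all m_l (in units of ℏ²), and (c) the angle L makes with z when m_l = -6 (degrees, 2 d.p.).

θ_min ≈ 18.43°; Σ(L_z)² = 570 ℏ²; θ(m_l=-6) ≈ 129.23°

cos θ_min = 9/√90, so θ_min ≈ 18.43°.
Σ m_l² = 570, so Σ(L_z)² = 570 ℏ².
For m_l = -6: cos θ = -6/√90, θ ≈ 129.23°.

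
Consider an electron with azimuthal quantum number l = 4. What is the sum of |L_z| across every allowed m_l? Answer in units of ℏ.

The allowed m_l values are -4, -3, -2, -1, 0, 1, 2, 3, 4.
Σ|m_l| = 2·4(4+1)/2 = 20.

Σ|L_z| = 20 ℏ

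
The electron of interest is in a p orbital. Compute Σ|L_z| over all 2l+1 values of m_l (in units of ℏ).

Σ|L_z| = 2 ℏ

For a p orbital, l = 1.
m_l ∈ {-1, 0, 1}.
Σ|m_l| = 2·1(1+1)/2 = 2.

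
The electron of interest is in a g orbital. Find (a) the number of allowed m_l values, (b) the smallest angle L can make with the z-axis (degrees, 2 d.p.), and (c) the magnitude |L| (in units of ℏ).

The letter g corresponds to l = 4.
There are 2l+1 = 9 values of m_l.
cos θ_min = 4/√20, so θ_min ≈ 26.57°.
|L| = ℏ√(4·5) = 2√5 ℏ ≈ 4.472ℏ.

9 values; θ_min ≈ 26.57°; |L| = 2√5 ℏ ≈ 4.472ℏ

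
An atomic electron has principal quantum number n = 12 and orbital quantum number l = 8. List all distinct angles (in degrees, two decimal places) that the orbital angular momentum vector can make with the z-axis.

θ ∈ {19.47°, 34.42°, 45.00°, 53.90°, 61.87°, 69.30°, 76.37°, 83.23°, 90.00°, 96.77°, 103.63°, 110.70°, 118.13°, 126.10°, 135.00°, 145.58°, 160.53°}

|L| = √(l(l+1)) ℏ = 6√2 ℏ.
cos θ = m_l/√72 for each m_l ∈ {-8, -7, -6, -5, -4, -3, -2, -1, 0, 1, 2, 3, 4, 5, 6, 7, 8}.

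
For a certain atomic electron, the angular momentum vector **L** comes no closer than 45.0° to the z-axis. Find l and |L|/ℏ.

l = 1, |L| = √2 ℏ ≈ 1.414ℏ

cos²θ_min = l/(l+1) = 0.5000.
Thus l = 0.5000/(1 − 0.5000) ≈ 1.
Then |L| = ℏ√(1·2) = √2 ℏ.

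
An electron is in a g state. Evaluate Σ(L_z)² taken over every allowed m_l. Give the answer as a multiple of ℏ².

G corresponds to l = 4.
m_l runs from −4 to 4, i.e. {-4, -3, -2, -1, 0, 1, 2, 3, 4}.
Σ m_l² = 2·(1 + 4 + 9 + 16) = 60.

Σ(L_z)² = 60 ℏ²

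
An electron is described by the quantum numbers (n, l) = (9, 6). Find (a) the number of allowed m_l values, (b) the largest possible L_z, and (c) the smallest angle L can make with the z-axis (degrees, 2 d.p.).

There are 2l+1 = 13 values of m_l.
L_z,max = lℏ = 6ℏ.
cos θ_min = 6/√42, so θ_min ≈ 22.21°.

13 values; L_z,max = 6ℏ; θ_min ≈ 22.21°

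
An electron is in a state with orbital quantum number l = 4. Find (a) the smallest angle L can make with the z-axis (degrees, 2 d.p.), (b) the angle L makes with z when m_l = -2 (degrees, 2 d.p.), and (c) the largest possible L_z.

cos θ_min = 4/√20, so θ_min ≈ 26.57°.
For m_l = -2: cos θ = -2/√20, θ ≈ 116.57°.
L_z,max = lℏ = 4ℏ.

θ_min ≈ 26.57°; θ(m_l=-2) ≈ 116.57°; L_z,max = 4ℏ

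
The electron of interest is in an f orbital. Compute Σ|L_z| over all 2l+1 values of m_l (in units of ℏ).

Σ|L_z| = 12 ℏ

The letter f corresponds to l = 3.
m_l runs from −3 to 3, i.e. {-3, -2, -1, 0, 1, 2, 3}.
Σ|m_l| = 2(1+2+…+3) = 12.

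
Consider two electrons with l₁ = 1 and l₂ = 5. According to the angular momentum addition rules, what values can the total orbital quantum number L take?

L runs from |1 − 5| = 4 to 1 + 5 = 6.
L ∈ {4, 5, 6}.

L = 4, 5, 6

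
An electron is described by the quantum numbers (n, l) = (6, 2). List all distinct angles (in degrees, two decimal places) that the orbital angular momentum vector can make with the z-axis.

|L| = ℏ√(l(l+1)) = √6 ℏ.
cos θ = m_l/√6 for each m_l ∈ {-2, -1, 0, 1, 2}.

θ ∈ {35.26°, 65.91°, 90.00°, 114.09°, 144.74°}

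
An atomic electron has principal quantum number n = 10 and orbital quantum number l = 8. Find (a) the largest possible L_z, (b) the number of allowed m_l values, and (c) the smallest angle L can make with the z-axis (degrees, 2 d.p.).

L_z,max = 8ℏ; 17 values; θ_min ≈ 19.47°

L_z,max = lℏ = 8ℏ.
There are 2l+1 = 17 values of m_l.
cos θ_min = 8/√72, so θ_min ≈ 19.47°.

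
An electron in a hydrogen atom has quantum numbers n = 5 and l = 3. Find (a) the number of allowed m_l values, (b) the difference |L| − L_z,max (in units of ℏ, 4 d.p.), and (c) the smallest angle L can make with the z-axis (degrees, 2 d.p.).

7 values; |L|−L_z,max ≈ 0.4641ℏ; θ_min ≈ 30.00°

There are 2l+1 = 7 values of m_l.
|L| − L_z,max = (2√3 − 3)ℏ ≈ 0.4641ℏ.
cos θ_min = 3/√12, so θ_min ≈ 30.00°.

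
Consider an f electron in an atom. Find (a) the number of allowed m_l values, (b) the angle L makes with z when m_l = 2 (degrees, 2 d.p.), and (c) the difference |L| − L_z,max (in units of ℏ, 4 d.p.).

7 values; θ(m_l=2) ≈ 54.74°; |L|−L_z,max ≈ 0.4641ℏ

For an f orbital, l = 3.
There are 2l+1 = 7 values of m_l.
For m_l = 2: cos θ = 2/√12, θ ≈ 54.74°.
|L| − L_z,max = (2√3 − 3)ℏ ≈ 0.4641ℏ.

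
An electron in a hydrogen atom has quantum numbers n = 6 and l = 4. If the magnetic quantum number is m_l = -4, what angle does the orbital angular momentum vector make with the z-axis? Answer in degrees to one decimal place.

θ ≈ 153.4°

|L| = √(l(l+1)) ℏ = 2√5 ℏ.
L_z = m_l ℏ = −4ℏ.
cos θ = L_z/|L| = -4/√20, so θ ≈ 153.4°.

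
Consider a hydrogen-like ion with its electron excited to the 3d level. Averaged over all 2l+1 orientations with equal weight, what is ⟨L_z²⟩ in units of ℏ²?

⟨L_z²⟩ = 2 ℏ²

The 3d level has l = 2.
m_l ∈ {-2, -1, 0, 1, 2}.
⟨L_z²⟩ = ℏ²·l(l+1)/3 = 2ℏ².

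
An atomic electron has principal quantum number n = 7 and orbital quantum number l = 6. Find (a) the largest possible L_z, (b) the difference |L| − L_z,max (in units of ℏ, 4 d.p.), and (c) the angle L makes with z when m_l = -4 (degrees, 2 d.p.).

L_z,max = lℏ = 6ℏ.
|L| − L_z,max = (√42 − 6)ℏ ≈ 0.4807ℏ.
For m_l = -4: cos θ = -4/√42, θ ≈ 128.11°.

L_z,max = 6ℏ; |L|−L_z,max ≈ 0.4807ℏ; θ(m_l=-4) ≈ 128.11°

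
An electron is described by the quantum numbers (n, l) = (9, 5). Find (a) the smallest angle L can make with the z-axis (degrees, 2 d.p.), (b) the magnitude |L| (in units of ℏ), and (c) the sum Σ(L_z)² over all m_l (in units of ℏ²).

cos θ_min = 5/√30, so θ_min ≈ 24.09°.
|L| = ℏ√(5·6) = √30 ℏ ≈ 5.477ℏ.
Σ m_l² = 110, so Σ(L_z)² = 110 ℏ².

θ_min ≈ 24.09°; |L| = √30 ℏ ≈ 5.477ℏ; Σ(L_z)² = 110 ℏ²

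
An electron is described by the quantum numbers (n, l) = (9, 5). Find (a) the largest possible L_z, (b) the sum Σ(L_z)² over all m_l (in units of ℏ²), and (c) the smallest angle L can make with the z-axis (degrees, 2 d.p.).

L_z,max = 5ℏ; Σ(L_z)² = 110 ℏ²; θ_min ≈ 24.09°

L_z,max = lℏ = 5ℏ.
Σ m_l² = 110, so Σ(L_z)² = 110 ℏ².
cos θ_min = 5/√30, so θ_min ≈ 24.09°.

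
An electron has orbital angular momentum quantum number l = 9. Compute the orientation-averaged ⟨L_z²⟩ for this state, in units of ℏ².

⟨L_z²⟩ = 30 ℏ²

The allowed m_l values are -9, -8, -7, -6, -5, -4, -3, -2, -1, 0, 1, 2, 3, 4, 5, 6, 7, 8, 9.
⟨L_z²⟩ = ℏ²·l(l+1)/3 = 30ℏ².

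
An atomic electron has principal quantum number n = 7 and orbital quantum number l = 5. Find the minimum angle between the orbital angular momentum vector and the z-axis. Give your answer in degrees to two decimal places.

|L|² = l(l+1)ℏ² = 30ℏ², so |L| = √30 ℏ.
The smallest angle corresponds to the largest L_z, i.e. m_l = l = 5, giving L_z = 5ℏ.
cos θ_min = 5/√30, so θ_min ≈ 24.09°.

θ_min ≈ 24.09°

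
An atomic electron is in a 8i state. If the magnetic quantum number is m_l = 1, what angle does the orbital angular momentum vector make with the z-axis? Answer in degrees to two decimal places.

θ ≈ 81.12°

For 8i, l = 6.
|L| = ℏ√(l(l+1)) = √42 ℏ.
L_z = m_l ℏ = 1ℏ.
cos θ = L_z/|L| = 1/√42, so θ ≈ 81.12°.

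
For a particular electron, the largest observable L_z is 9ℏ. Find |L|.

The maximum L_z equals lℏ, giving l = 9.
Then |L| = ℏ√(9·10) = 3√10 ℏ.

|L| = 3√10 ℏ ≈ 9.487ℏ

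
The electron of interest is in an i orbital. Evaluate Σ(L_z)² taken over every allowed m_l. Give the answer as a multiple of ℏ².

Σ(L_z)² = 182 ℏ²

The letter i corresponds to l = 6.
m_l ∈ {-6, -5, -4, -3, -2, -1, 0, 1, 2, 3, 4, 5, 6}.
Σ m_l² = l(l+1)(2l+1)/3 = 6·7·13/3 = 182.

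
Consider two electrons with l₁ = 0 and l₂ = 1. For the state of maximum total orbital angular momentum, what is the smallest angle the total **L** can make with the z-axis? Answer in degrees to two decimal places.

θ_min ≈ 45.00°

L runs from |0 − 1| = 1 to 0 + 1 = 1.
So L can be 1.
The maximum is L = 1, with |L_tot| = ℏ√(1·2) = √2 ℏ.
The minimum angle with z is arccos(1/√2) ≈ 45.00°.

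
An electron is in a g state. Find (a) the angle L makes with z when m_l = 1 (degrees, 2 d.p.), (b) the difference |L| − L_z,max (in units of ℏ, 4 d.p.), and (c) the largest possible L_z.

For a g orbital, l = 4.
For m_l = 1: cos θ = 1/√20, θ ≈ 77.08°.
|L| − L_z,max = (2√5 − 4)ℏ ≈ 0.4721ℏ.
L_z,max = lℏ = 4ℏ.

θ(m_l=1) ≈ 77.08°; |L|−L_z,max ≈ 0.4721ℏ; L_z,max = 4ℏ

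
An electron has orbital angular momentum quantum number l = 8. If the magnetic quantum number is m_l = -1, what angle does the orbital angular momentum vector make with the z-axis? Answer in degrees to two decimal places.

θ ≈ 96.77°

|L|² = l(l+1)ℏ² = 72ℏ², so |L| = 6√2 ℏ.
L_z = m_l ℏ = −1ℏ.
cos θ = L_z/|L| = -1/√72, so θ ≈ 96.77°.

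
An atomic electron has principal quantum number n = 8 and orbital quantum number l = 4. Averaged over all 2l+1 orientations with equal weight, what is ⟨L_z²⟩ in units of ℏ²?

m_l ∈ {-4, -3, -2, -1, 0, 1, 2, 3, 4}.
⟨L_z²⟩ = ℏ²·l(l+1)/3 = 6.667ℏ².

⟨L_z²⟩ = 6.667 ℏ²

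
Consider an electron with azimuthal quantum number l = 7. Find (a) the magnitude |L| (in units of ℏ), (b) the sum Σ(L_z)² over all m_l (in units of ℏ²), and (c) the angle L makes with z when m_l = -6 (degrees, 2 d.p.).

|L| = ℏ√(7·8) = 2√14 ℏ ≈ 7.483ℏ.
Σ m_l² = 280, so Σ(L_z)² = 280 ℏ².
For m_l = -6: cos θ = -6/√56, θ ≈ 143.30°.

|L| = 2√14 ℏ ≈ 7.483ℏ; Σ(L_z)² = 280 ℏ²; θ(m_l=-6) ≈ 143.30°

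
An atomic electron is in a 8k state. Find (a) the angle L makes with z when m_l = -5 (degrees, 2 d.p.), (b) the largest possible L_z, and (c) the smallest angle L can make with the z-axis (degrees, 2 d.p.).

For 8k, l = 7.
For m_l = -5: cos θ = -5/√56, θ ≈ 131.92°.
L_z,max = lℏ = 7ℏ.
cos θ_min = 7/√56, so θ_min ≈ 20.70°.

θ(m_l=-5) ≈ 131.92°; L_z,max = 7ℏ; θ_min ≈ 20.70°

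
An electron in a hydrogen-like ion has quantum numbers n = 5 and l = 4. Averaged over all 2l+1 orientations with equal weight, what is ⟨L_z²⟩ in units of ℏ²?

⟨L_z²⟩ = 6.667 ℏ²

m_l ∈ {-4, -3, -2, -1, 0, 1, 2, 3, 4}.
Average of L_z² over 9 states: 60/9 ℏ² = 6.667 ℏ².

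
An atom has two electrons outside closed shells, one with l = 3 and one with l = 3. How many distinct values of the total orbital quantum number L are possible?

7

L runs from |3 − 3| = 0 to 3 + 3 = 6.
So L can be 0, 1, 2, 3, 4, 5, 6.
That is 7 values.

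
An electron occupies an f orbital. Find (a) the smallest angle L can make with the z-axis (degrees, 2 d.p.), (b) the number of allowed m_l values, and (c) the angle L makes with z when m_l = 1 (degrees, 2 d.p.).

For an f orbital, l = 3.
cos θ_min = 3/√12, so θ_min ≈ 30.00°.
There are 2l+1 = 7 values of m_l.
For m_l = 1: cos θ = 1/√12, θ ≈ 73.22°.

θ_min ≈ 30.00°; 7 values; θ(m_l=1) ≈ 73.22°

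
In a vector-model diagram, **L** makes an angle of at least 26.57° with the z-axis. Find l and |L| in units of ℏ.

cos²θ_min = l/(l+1) = 0.7999.
Thus l = 0.7999/(1 − 0.7999) ≈ 4.
Then |L| = ℏ√(4·5) = 2√5 ℏ.

l = 4, |L| = 2√5 ℏ ≈ 4.472ℏ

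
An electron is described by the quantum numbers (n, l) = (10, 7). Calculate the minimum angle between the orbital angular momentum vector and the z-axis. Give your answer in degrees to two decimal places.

θ_min ≈ 20.70°

|L|² = l(l+1)ℏ² = 56ℏ², so |L| = 2√14 ℏ.
The smallest angle corresponds to the largest L_z, i.e. m_l = l = 7, giving L_z = 7ℏ.
cos θ_min = 7/√56, so θ_min ≈ 20.70°.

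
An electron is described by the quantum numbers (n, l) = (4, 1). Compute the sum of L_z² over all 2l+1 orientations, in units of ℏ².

Σ(L_z)² = 2 ℏ²

m_l runs from −1 to 1, i.e. {-1, 0, 1}.
Σ m_l² = l(l+1)(2l+1)/3 = 1·2·3/3 = 2.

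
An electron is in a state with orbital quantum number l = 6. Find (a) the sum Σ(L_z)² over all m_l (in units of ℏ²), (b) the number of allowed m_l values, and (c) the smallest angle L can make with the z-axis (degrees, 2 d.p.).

Σ m_l² = 182, so Σ(L_z)² = 182 ℏ².
There are 2l+1 = 13 values of m_l.
cos θ_min = 6/√42, so θ_min ≈ 22.21°.

Σ(L_z)² = 182 ℏ²; 13 values; θ_min ≈ 22.21°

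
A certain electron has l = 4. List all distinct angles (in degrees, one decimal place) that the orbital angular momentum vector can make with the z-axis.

|L|² = l(l+1)ℏ² = 20ℏ², so |L| = 2√5 ℏ.
cos θ = m_l/√20 for each m_l ∈ {-4, -3, -2, -1, 0, 1, 2, 3, 4}.

θ ∈ {26.6°, 47.9°, 63.4°, 77.1°, 90.0°, 102.9°, 116.6°, 132.1°, 153.4°}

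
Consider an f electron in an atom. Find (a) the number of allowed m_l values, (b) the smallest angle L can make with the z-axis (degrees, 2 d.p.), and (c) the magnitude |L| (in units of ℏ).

7 values; θ_min ≈ 30.00°; |L| = 2√3 ℏ ≈ 3.464ℏ

For an f orbital, l = 3.
There are 2l+1 = 7 values of m_l.
cos θ_min = 3/√12, so θ_min ≈ 30.00°.
|L| = ℏ√(3·4) = 2√3 ℏ ≈ 3.464ℏ.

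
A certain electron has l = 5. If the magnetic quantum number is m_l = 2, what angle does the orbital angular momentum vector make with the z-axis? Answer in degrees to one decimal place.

θ ≈ 68.6°

|L|² = l(l+1)ℏ² = 30ℏ², so |L| = √30 ℏ.
L_z = m_l ℏ = 2ℏ.
cos θ = L_z/|L| = 2/√30, so θ ≈ 68.6°.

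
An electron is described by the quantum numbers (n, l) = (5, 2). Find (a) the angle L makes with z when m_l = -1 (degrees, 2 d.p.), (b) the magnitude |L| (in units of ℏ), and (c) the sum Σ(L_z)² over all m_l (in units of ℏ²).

θ(m_l=-1) ≈ 114.09°; |L| = √6 ℏ ≈ 2.449ℏ; Σ(L_z)² = 10 ℏ²

For m_l = -1: cos θ = -1/√6, θ ≈ 114.09°.
|L| = ℏ√(2·3) = √6 ℏ ≈ 2.449ℏ.
Σ m_l² = 10, so Σ(L_z)² = 10 ℏ².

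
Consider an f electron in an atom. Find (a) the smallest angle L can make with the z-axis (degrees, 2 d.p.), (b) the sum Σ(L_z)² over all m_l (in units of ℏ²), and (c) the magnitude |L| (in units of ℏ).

F corresponds to l = 3.
cos θ_min = 3/√12, so θ_min ≈ 30.00°.
Σ m_l² = 28, so Σ(L_z)² = 28 ℏ².
|L| = ℏ√(3·4) = 2√3 ℏ ≈ 3.464ℏ.

θ_min ≈ 30.00°; Σ(L_z)² = 28 ℏ²; |L| = 2√3 ℏ ≈ 3.464ℏ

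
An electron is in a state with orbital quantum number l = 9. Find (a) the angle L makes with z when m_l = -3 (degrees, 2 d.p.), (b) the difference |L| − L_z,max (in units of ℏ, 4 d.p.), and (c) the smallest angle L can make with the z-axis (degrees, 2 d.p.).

For m_l = -3: cos θ = -3/√90, θ ≈ 108.43°.
|L| − L_z,max = (3√10 − 9)ℏ ≈ 0.4868ℏ.
cos θ_min = 9/√90, so θ_min ≈ 18.43°.

θ(m_l=-3) ≈ 108.43°; |L|−L_z,max ≈ 0.4868ℏ; θ_min ≈ 18.43°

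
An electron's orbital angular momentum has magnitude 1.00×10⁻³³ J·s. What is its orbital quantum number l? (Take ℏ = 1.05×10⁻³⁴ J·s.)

|L|/ℏ = (1.00×10⁻³³)/(1.05×10⁻³⁴) ≈ 9.524.
l(l+1) ≈ 9.524² ≈ 90.70, so l = 9.

l = 9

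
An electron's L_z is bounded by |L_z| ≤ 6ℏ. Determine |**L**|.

L_z,max = lℏ, so l = 6.
|L| = ℏ√(l(l+1)) = √42 ℏ.

|L| = √42 ℏ ≈ 6.481ℏ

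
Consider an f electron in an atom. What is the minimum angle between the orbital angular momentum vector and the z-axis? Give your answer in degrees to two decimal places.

An f state has l = 3.
|L|² = l(l+1)ℏ² = 12ℏ², so |L| = 2√3 ℏ.
The smallest angle corresponds to the largest L_z, i.e. m_l = l = 3, giving L_z = 3ℏ.
cos θ_min = 3/√12, so θ_min ≈ 30.00°.

θ_min ≈ 30.00°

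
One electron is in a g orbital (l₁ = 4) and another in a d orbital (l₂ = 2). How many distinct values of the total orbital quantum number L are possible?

5

L runs from |4 − 2| = 2 to 4 + 2 = 6.
Allowed values: L = 2, 3, 4, 5, 6.
That is 5 values.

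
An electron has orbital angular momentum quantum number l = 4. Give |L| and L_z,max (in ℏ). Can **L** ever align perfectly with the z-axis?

|L| = 2√5 ℏ ≈ 4.4721ℏ, while L_z,max = lℏ = 4ℏ.
Since |L| > L_z,max, the vector can never point exactly along z; the closest it comes is θ_min = arccos(4/√20) ≈ 26.6°.

No: L_z,max = 4ℏ < |L| = 2√5 ℏ ≈ 4.472ℏ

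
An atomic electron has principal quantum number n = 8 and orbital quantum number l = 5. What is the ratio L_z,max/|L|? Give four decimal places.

|L| = √30 ℏ ≈ 5.4772ℏ, while L_z,max = lℏ = 5ℏ.
L_z,max/|L| = 5/√30 = 0.9129.

L_z,max/|L| = 0.9129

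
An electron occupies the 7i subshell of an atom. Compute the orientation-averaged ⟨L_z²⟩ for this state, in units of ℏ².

The 7i subshell has l = 6.
m_l ∈ {-6, -5, -4, -3, -2, -1, 0, 1, 2, 3, 4, 5, 6}.
⟨L_z²⟩ = ℏ²·l(l+1)/3 = 14ℏ².

⟨L_z²⟩ = 14 ℏ²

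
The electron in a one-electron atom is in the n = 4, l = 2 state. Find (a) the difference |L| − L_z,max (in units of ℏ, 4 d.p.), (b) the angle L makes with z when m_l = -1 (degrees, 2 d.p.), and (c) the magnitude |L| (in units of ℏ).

|L|−L_z,max ≈ 0.4495ℏ; θ(m_l=-1) ≈ 114.09°; |L| = √6 ℏ ≈ 2.449ℏ

|L| − L_z,max = (√6 − 2)ℏ ≈ 0.4495ℏ.
For m_l = -1: cos θ = -1/√6, θ ≈ 114.09°.
|L| = ℏ√(2·3) = √6 ℏ ≈ 2.449ℏ.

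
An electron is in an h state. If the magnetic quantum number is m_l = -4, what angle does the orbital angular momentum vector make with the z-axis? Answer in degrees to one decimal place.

θ ≈ 136.9°

The letter h corresponds to l = 5.
|L| = ℏ√(l(l+1)) = √30 ℏ.
L_z = m_l ℏ = −4ℏ.
cos θ = L_z/|L| = -4/√30, so θ ≈ 136.9°.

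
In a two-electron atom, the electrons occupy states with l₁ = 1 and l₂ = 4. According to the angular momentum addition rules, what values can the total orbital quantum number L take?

Angular momentum addition gives L = |l₁ − l₂|, …, l₁ + l₂.
So L can be 3, 4, 5.

L = 3, 4, 5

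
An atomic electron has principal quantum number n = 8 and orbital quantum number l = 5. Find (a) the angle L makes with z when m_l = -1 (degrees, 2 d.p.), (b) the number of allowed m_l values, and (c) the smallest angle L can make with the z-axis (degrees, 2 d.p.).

For m_l = -1: cos θ = -1/√30, θ ≈ 100.52°.
There are 2l+1 = 11 values of m_l.
cos θ_min = 5/√30, so θ_min ≈ 24.09°.

θ(m_l=-1) ≈ 100.52°; 11 values; θ_min ≈ 24.09°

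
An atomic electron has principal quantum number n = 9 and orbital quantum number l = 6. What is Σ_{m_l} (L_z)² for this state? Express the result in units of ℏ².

Σ(L_z)² = 182 ℏ²

m_l runs from −6 to 6, i.e. {-6, -5, -4, -3, -2, -1, 0, 1, 2, 3, 4, 5, 6}.
Σ m_l² = l(l+1)(2l+1)/3 = 6·7·13/3 = 182.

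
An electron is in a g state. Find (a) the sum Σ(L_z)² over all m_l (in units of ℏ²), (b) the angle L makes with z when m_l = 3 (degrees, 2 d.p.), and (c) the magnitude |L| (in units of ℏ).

For a g orbital, l = 4.
Σ m_l² = 60, so Σ(L_z)² = 60 ℏ².
For m_l = 3: cos θ = 3/√20, θ ≈ 47.87°.
|L| = ℏ√(4·5) = 2√5 ℏ ≈ 4.472ℏ.

Σ(L_z)² = 60 ℏ²; θ(m_l=3) ≈ 47.87°; |L| = 2√5 ℏ ≈ 4.472ℏ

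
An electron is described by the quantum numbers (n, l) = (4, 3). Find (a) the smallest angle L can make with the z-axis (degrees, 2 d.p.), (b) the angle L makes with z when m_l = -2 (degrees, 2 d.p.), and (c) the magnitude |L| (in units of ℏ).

cos θ_min = 3/√12, so θ_min ≈ 30.00°.
For m_l = -2: cos θ = -2/√12, θ ≈ 125.26°.
|L| = ℏ√(3·4) = 2√3 ℏ ≈ 3.464ℏ.

θ_min ≈ 30.00°; θ(m_l=-2) ≈ 125.26°; |L| = 2√3 ℏ ≈ 3.464ℏ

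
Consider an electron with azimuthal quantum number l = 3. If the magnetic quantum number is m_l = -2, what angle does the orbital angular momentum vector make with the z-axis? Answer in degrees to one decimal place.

θ ≈ 125.3°

|L|² = l(l+1)ℏ² = 12ℏ², so |L| = 2√3 ℏ.
L_z = m_l ℏ = −2ℏ.
cos θ = L_z/|L| = -2/√12, so θ ≈ 125.3°.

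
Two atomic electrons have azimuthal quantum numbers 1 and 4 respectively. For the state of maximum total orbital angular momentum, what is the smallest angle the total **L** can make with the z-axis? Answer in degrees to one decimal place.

Angular momentum addition gives L = |l₁ − l₂|, …, l₁ + l₂.
So L can be 3, 4, 5.
The maximum is L = 5, with |L_tot| = ℏ√(5·6) = √30 ℏ.
The minimum angle with z is arccos(5/√30) ≈ 24.1°.

θ_min ≈ 24.1°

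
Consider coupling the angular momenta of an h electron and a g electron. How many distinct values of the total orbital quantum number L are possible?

L runs from |5 − 4| = 1 to 5 + 4 = 9.
L ∈ {1, 2, 3, 4, 5, 6, 7, 8, 9}.
That is 9 values.

9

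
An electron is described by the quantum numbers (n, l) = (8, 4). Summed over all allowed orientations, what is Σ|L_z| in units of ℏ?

m_l runs from −4 to 4, i.e. {-4, -3, -2, -1, 0, 1, 2, 3, 4}.
Σ|m_l| = 2(1+2+…+4) = 20.

Σ|L_z| = 20 ℏ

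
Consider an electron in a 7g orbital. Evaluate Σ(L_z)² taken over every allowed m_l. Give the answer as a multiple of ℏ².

Σ(L_z)² = 60 ℏ²

The 7g subshell has l = 4.
m_l ∈ {-4, -3, -2, -1, 0, 1, 2, 3, 4}.
Summing m² from −4 to 4: Σ m_l² = 60.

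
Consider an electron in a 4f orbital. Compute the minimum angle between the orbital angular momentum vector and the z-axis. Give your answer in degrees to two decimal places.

For 4f, l = 3.
|L|² = l(l+1)ℏ² = 12ℏ², so |L| = 2√3 ℏ.
The smallest angle corresponds to the largest L_z, i.e. m_l = l = 3, giving L_z = 3ℏ.
cos θ_min = 3/√12, so θ_min ≈ 30.00°.

θ_min ≈ 30.00°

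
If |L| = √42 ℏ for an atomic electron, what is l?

(|L|/ℏ)² = l(l+1) = 42.
The positive root is l = 6.

l = 6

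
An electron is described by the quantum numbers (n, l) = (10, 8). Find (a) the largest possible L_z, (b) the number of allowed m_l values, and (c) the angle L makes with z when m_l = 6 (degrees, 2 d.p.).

L_z,max = lℏ = 8ℏ.
There are 2l+1 = 17 values of m_l.
For m_l = 6: cos θ = 6/√72, θ ≈ 45.00°.

L_z,max = 8ℏ; 17 values; θ(m_l=6) ≈ 45.00°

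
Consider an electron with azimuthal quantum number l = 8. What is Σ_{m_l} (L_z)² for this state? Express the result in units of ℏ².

Σ(L_z)² = 408 ℏ²

m_l runs from −8 to 8, i.e. {-8, -7, -6, -5, -4, -3, -2, -1, 0, 1, 2, 3, 4, 5, 6, 7, 8}.
Σ m_l² = 2·(1 + 4 + 9 + 16 + 25 + 36 + 49 + 64) = 408.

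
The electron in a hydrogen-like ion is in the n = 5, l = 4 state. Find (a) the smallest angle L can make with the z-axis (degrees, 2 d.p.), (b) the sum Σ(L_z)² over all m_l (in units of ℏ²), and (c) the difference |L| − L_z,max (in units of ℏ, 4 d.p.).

θ_min ≈ 26.57°; Σ(L_z)² = 60 ℏ²; |L|−L_z,max ≈ 0.4721ℏ

cos θ_min = 4/√20, so θ_min ≈ 26.57°.
Σ m_l² = 60, so Σ(L_z)² = 60 ℏ².
|L| − L_z,max = (2√5 − 4)ℏ ≈ 0.4721ℏ.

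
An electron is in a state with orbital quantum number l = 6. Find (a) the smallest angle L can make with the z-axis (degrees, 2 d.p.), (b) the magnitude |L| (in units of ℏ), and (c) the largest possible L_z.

cos θ_min = 6/√42, so θ_min ≈ 22.21°.
|L| = ℏ√(6·7) = √42 ℏ ≈ 6.481ℏ.
L_z,max = lℏ = 6ℏ.

θ_min ≈ 22.21°; |L| = √42 ℏ ≈ 6.481ℏ; L_z,max = 6ℏ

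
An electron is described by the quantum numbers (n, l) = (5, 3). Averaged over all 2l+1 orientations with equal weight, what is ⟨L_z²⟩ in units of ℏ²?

⟨L_z²⟩ = 4 ℏ²

m_l ∈ {-3, -2, -1, 0, 1, 2, 3}.
⟨L_z²⟩ = ℏ²·l(l+1)/3 = 4ℏ².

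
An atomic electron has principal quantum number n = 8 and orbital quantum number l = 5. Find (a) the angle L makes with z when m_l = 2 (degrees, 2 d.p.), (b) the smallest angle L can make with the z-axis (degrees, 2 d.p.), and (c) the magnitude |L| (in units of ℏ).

θ(m_l=2) ≈ 68.58°; θ_min ≈ 24.09°; |L| = √30 ℏ ≈ 5.477ℏ

For m_l = 2: cos θ = 2/√30, θ ≈ 68.58°.
cos θ_min = 5/√30, so θ_min ≈ 24.09°.
|L| = ℏ√(5·6) = √30 ℏ ≈ 5.477ℏ.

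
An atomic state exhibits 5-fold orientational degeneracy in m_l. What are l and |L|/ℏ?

Since there are 2l+1 = 5 values of m_l, l = 2.
|L| = ℏ√(l(l+1)) = ℏ√(2·3) = √6 ℏ.

l = 2, |L| = √6 ℏ ≈ 2.449ℏ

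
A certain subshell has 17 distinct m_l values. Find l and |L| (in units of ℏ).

17 = 2l + 1, so l = (17−1)/2 = 8.
Then |L| = √(l(l+1)) ℏ = 6√2 ℏ.

l = 8, |L| = 6√2 ℏ ≈ 8.485ℏ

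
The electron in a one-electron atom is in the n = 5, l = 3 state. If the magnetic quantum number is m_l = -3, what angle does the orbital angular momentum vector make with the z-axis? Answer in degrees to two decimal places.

θ ≈ 150.00°

|L| = ℏ√(l(l+1)) = 2√3 ℏ.
L_z = m_l ℏ = −3ℏ.
cos θ = L_z/|L| = -3/√12, so θ ≈ 150.00°.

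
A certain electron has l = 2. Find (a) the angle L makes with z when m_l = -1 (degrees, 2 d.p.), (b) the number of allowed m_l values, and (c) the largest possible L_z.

For m_l = -1: cos θ = -1/√6, θ ≈ 114.09°.
There are 2l+1 = 5 values of m_l.
L_z,max = lℏ = 2ℏ.

θ(m_l=-1) ≈ 114.09°; 5 values; L_z,max = 2ℏ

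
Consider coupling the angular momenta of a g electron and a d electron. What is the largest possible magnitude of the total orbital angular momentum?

By the triangle rule, |l₁ − l₂| ≤ L ≤ l₁ + l₂.
Allowed values: L = 2, 3, 4, 5, 6.
The largest magnitude corresponds to L = 6: |L_tot| = ℏ√(6·7) = √42 ℏ.

|L_tot|_max = √42 ℏ ≈ 6.481ℏ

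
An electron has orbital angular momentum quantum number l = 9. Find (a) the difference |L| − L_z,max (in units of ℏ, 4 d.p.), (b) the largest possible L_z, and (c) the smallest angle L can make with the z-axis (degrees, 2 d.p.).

|L|−L_z,max ≈ 0.4868ℏ; L_z,max = 9ℏ; θ_min ≈ 18.43°

|L| − L_z,max = (3√10 − 9)ℏ ≈ 0.4868ℏ.
L_z,max = lℏ = 9ℏ.
cos θ_min = 9/√90, so θ_min ≈ 18.43°.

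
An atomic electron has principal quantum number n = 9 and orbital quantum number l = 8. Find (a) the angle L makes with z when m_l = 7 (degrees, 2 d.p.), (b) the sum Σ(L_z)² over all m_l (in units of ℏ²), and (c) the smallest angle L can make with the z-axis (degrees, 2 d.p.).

θ(m_l=7) ≈ 34.42°; Σ(L_z)² = 408 ℏ²; θ_min ≈ 19.47°

For m_l = 7: cos θ = 7/√72, θ ≈ 34.42°.
Σ m_l² = 408, so Σ(L_z)² = 408 ℏ².
cos θ_min = 8/√72, so θ_min ≈ 19.47°.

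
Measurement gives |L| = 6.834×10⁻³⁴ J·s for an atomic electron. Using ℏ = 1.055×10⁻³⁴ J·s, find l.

Dividing by ℏ: |L|/ℏ ≈ 6.478.
(|L|/ℏ)² = l(l+1) ≈ 41.96 ⇒ l = 6.

l = 6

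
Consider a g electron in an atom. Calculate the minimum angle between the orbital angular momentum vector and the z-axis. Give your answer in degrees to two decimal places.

A g state has l = 4.
|L| = √(l(l+1)) ℏ = 2√5 ℏ.
The smallest angle corresponds to the largest L_z, i.e. m_l = l = 4, giving L_z = 4ℏ.
cos θ_min = 4/√20, so θ_min ≈ 26.57°.

θ_min ≈ 26.57°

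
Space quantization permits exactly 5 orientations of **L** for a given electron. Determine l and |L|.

l = 2, |L| = √6 ℏ ≈ 2.449ℏ

5 = 2l + 1, so l = (5−1)/2 = 2.
Then |L| = √(l(l+1)) ℏ = √6 ℏ.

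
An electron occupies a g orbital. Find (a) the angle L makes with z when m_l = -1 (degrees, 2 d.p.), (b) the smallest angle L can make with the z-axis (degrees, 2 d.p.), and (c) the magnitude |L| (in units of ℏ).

A g state has l = 4.
For m_l = -1: cos θ = -1/√20, θ ≈ 102.92°.
cos θ_min = 4/√20, so θ_min ≈ 26.57°.
|L| = ℏ√(4·5) = 2√5 ℏ ≈ 4.472ℏ.

θ(m_l=-1) ≈ 102.92°; θ_min ≈ 26.57°; |L| = 2√5 ℏ ≈ 4.472ℏ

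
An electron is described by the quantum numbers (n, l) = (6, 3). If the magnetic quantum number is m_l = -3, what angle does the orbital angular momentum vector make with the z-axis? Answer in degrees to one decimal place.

θ ≈ 150.0°

|L| = √(l(l+1)) ℏ = 2√3 ℏ.
L_z = m_l ℏ = −3ℏ.
cos θ = L_z/|L| = -3/√12, so θ ≈ 150.0°.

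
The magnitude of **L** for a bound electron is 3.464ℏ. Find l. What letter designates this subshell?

l = 3 (f orbital)

|L| = ℏ√(l(l+1)), so l(l+1) = 12.
Solving: l = 3.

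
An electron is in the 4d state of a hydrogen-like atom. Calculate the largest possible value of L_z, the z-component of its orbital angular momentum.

L_z,max = 2ℏ

The 4d subshell has l = 2.
L_z = m_l ℏ with m_l ∈ {−2, …, 2}; the maximum is m_l = 2.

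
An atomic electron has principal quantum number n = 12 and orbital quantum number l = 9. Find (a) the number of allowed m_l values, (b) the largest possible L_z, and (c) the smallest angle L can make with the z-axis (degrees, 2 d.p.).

There are 2l+1 = 19 values of m_l.
L_z,max = lℏ = 9ℏ.
cos θ_min = 9/√90, so θ_min ≈ 18.43°.

19 values; L_z,max = 9ℏ; θ_min ≈ 18.43°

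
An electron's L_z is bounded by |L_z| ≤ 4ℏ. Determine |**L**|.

Since max m_l = l, l = 4.
|L| = √(l(l+1)) ℏ = 2√5 ℏ.

|L| = 2√5 ℏ ≈ 4.472ℏ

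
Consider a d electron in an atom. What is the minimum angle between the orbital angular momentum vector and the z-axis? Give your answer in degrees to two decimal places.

For a d orbital, l = 2.
|L|² = l(l+1)ℏ² = 6ℏ², so |L| = √6 ℏ.
The smallest angle corresponds to the largest L_z, i.e. m_l = l = 2, giving L_z = 2ℏ.
cos θ_min = 2/√6, so θ_min ≈ 35.26°.

θ_min ≈ 35.26°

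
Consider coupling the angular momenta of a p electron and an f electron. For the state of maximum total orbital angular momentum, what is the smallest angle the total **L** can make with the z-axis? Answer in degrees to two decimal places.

θ_min ≈ 26.57°

L runs from |1 − 3| = 2 to 1 + 3 = 4.
L ∈ {2, 3, 4}.
The maximum is L = 4, with |L_tot| = ℏ√(4·5) = 2√5 ℏ.
The minimum angle with z is arccos(4/√20) ≈ 26.57°.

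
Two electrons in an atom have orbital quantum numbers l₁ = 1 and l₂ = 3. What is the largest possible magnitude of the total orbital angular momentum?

|L_tot|_max = 2√5 ℏ ≈ 4.472ℏ

By the triangle rule, |l₁ − l₂| ≤ L ≤ l₁ + l₂.
So L can be 2, 3, 4.
The largest magnitude corresponds to L = 4: |L_tot| = ℏ√(4·5) = 2√5 ℏ.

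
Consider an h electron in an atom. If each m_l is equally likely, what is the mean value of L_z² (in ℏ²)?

⟨L_z²⟩ = 10 ℏ²

An h state has l = 5.
m_l ∈ {-5, -4, -3, -2, -1, 0, 1, 2, 3, 4, 5}.
⟨L_z²⟩ = ℏ²·l(l+1)/3 = 10ℏ².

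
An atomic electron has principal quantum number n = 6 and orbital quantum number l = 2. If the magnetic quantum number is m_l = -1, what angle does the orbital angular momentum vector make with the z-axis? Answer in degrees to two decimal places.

θ ≈ 114.09°

|L| = √(l(l+1)) ℏ = √6 ℏ.
L_z = m_l ℏ = −1ℏ.
cos θ = L_z/|L| = -1/√6, so θ ≈ 114.09°.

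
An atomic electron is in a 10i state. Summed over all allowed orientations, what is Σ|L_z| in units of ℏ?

Σ|L_z| = 42 ℏ

The 10i subshell has l = 6.
m_l runs from −6 to 6, i.e. {-6, -5, -4, -3, -2, -1, 0, 1, 2, 3, 4, 5, 6}.
Σ|m_l| = l(l+1) = 42.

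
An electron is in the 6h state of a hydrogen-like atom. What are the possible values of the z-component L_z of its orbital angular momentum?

For 6h, l = 5.
L_z = m_l ℏ with m_l ranging from −l to +l in integer steps.
For l = 5: m_l ∈ {-5, -4, -3, -2, -1, 0, 1, 2, 3, 4, 5}.

L_z ∈ {−5ℏ, −4ℏ, −3ℏ, −2ℏ, −ℏ, 0, ℏ, 2ℏ, 3ℏ, 4ℏ, 5ℏ}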